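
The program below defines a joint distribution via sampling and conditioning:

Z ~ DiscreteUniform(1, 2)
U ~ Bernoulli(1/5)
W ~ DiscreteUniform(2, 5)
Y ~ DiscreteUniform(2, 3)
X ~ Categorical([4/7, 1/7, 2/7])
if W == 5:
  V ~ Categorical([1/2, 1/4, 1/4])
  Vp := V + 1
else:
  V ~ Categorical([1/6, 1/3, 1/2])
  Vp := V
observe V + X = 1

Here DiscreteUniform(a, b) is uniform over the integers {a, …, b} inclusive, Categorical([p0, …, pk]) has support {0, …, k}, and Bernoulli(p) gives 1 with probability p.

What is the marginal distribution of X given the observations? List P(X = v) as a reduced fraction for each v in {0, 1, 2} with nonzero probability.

Enumerate traces; 64 have nonzero weight after conditioning:
  (Z=1, U=0, W=2, Y=2, X=0, V=1) weight 1/105
  (Z=1, U=0, W=2, Y=2, X=1, V=0) weight 1/840
  (Z=1, U=0, W=2, Y=3, X=0, V=1) weight 1/105
  (Z=1, U=0, W=2, Y=3, X=1, V=0) weight 1/840
  (Z=1, U=0, W=3, Y=2, X=0, V=1) weight 1/105
  (Z=1, U=0, W=3, Y=2, X=1, V=0) weight 1/840
  (Z=1, U=0, W=3, Y=3, X=0, V=1) weight 1/105
  (Z=1, U=0, W=3, Y=3, X=1, V=0) weight 1/840
  … 56 more
Group by X:
  weight(X=0) = 5/28
  weight(X=1) = 1/28
Total weight = 5/28 + 1/28 = 3/14
P(X=0 | obs) = 5/28 / 3/14 = 5/6
P(X=1 | obs) = 1/28 / 3/14 = 1/6

P(X=0) = 5/6, P(X=1) = 1/6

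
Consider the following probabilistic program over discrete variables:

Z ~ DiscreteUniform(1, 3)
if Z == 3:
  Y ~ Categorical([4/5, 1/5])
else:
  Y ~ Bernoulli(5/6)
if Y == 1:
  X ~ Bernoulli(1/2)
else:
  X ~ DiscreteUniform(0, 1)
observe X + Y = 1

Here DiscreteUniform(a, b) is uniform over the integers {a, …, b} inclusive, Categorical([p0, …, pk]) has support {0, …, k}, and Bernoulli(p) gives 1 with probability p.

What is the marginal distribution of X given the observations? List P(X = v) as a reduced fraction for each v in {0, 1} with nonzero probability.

P(X=0) = 28/45, P(X=1) = 17/45

Enumerate traces; 6 have nonzero weight after conditioning:
  (Z=1, Y=0, X=1) weight 1/36
  (Z=1, Y=1, X=0) weight 5/36
  (Z=2, Y=0, X=1) weight 1/36
  (Z=2, Y=1, X=0) weight 5/36
  (Z=3, Y=0, X=1) weight 2/15
  (Z=3, Y=1, X=0) weight 1/30
Group by X:
  weight(X=0) = 14/45
  weight(X=1) = 17/90
Total weight = 14/45 + 17/90 = 1/2
P(X=0 | obs) = 14/45 / 1/2 = 28/45
P(X=1 | obs) = 17/90 / 1/2 = 17/45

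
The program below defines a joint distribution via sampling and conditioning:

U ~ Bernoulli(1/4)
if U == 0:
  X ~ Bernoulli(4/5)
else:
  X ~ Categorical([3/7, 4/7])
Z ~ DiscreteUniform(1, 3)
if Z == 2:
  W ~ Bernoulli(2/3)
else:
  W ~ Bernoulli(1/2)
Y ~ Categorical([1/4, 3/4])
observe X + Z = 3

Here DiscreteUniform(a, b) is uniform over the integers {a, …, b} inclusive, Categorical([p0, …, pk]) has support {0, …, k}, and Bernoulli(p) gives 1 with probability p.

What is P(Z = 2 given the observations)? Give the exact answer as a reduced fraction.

Enumerate traces; 16 have nonzero weight after conditioning:
  (U=0, X=0, Z=3, W=0, Y=0) weight 1/160
  (U=0, X=0, Z=3, W=0, Y=1) weight 3/160
  (U=0, X=0, Z=3, W=1, Y=0) weight 1/160
  (U=0, X=0, Z=3, W=1, Y=1) weight 3/160
  (U=0, X=1, Z=2, W=0, Y=0) weight 1/60
  (U=0, X=1, Z=2, W=0, Y=1) weight 1/20
  (U=0, X=1, Z=2, W=1, Y=0) weight 1/30
  (U=0, X=1, Z=2, W=1, Y=1) weight 1/10
  … 8 more
Group by Z:
  weight(Z=2) = 26/105
  weight(Z=3) = 3/35
Total weight = 26/105 + 3/35 = 1/3
P(Z=2 | obs) = 26/105 / 1/3 = 26/35
P(Z=3 | obs) = 3/35 / 1/3 = 9/35

P(Z = 2 | obs) = 26/35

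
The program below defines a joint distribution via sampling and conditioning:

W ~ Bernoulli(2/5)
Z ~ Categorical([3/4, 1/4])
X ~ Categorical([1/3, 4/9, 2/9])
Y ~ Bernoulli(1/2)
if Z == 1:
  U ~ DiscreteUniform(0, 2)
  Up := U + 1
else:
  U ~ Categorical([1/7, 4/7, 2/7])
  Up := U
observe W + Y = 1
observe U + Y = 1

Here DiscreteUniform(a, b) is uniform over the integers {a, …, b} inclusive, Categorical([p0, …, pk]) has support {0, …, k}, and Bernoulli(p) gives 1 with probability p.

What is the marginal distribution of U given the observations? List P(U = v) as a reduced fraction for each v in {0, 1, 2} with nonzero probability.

P(U=0) = 24/67, P(U=1) = 43/67

Enumerate traces; 12 have nonzero weight after conditioning:
  (W=0, Z=0, X=0, Y=1, U=0) weight 3/280
  (W=0, Z=0, X=1, Y=1, U=0) weight 1/70
  (W=0, Z=0, X=2, Y=1, U=0) weight 1/140
  (W=0, Z=1, X=0, Y=1, U=0) weight 1/120
  (W=0, Z=1, X=1, Y=1, U=0) weight 1/90
  (W=0, Z=1, X=2, Y=1, U=0) weight 1/180
  (W=1, Z=0, X=0, Y=0, U=1) weight 1/35
  (W=1, Z=0, X=1, Y=0, U=1) weight 4/105
  … 4 more
Group by U:
  weight(U=0) = 2/35
  weight(U=1) = 43/420
Total weight = 2/35 + 43/420 = 67/420
P(U=0 | obs) = 2/35 / 67/420 = 24/67
P(U=1 | obs) = 43/420 / 67/420 = 43/67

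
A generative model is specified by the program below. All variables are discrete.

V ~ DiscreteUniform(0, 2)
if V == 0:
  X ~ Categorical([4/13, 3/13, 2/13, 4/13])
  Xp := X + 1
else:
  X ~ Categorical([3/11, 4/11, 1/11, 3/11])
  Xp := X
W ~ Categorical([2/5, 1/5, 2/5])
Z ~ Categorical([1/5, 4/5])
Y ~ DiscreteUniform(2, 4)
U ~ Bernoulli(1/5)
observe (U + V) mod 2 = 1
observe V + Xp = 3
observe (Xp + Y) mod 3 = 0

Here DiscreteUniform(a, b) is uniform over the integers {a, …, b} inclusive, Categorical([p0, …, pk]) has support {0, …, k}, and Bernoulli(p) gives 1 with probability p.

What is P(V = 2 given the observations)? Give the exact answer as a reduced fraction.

P(V = 2 | obs) = 26/63

Enumerate traces; 18 have nonzero weight after conditioning:
  (V=0, X=2, W=0, Z=0, Y=3, U=1) weight 4/14625
  (V=0, X=2, W=0, Z=1, Y=3, U=1) weight 16/14625
  (V=0, X=2, W=1, Z=0, Y=3, U=1) weight 2/14625
  (V=0, X=2, W=1, Z=1, Y=3, U=1) weight 8/14625
  (V=0, X=2, W=2, Z=0, Y=3, U=1) weight 4/14625
  (V=0, X=2, W=2, Z=1, Y=3, U=1) weight 16/14625
  (V=1, X=2, W=0, Z=0, Y=4, U=0) weight 8/12375
  (V=1, X=2, W=0, Z=1, Y=4, U=0) weight 32/12375
  (V=2, X=1, W=0, Z=0, Y=2, U=1) weight 8/12375
  … 9 more
Group by V:
  weight(V=0) = 2/585
  weight(V=1) = 4/495
  weight(V=2) = 4/495
Total weight = 2/585 + 4/495 + 4/495 = 14/715
P(V=0 | obs) = 2/585 / 14/715 = 11/63
P(V=1 | obs) = 4/495 / 14/715 = 26/63
P(V=2 | obs) = 4/495 / 14/715 = 26/63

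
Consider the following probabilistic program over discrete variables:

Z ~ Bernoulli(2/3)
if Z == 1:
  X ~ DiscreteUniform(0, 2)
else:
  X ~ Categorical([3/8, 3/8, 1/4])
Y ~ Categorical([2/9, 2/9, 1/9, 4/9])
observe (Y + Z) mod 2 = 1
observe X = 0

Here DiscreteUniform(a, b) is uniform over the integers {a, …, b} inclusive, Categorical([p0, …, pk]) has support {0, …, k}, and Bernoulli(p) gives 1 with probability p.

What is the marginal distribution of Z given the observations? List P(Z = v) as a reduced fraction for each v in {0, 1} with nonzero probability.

Enumerate traces; 4 have nonzero weight after conditioning:
  (Z=0, X=0, Y=1) weight 1/36
  (Z=0, X=0, Y=3) weight 1/18
  (Z=1, X=0, Y=0) weight 4/81
  (Z=1, X=0, Y=2) weight 2/81
Group by Z:
  weight(Z=0) = 1/12
  weight(Z=1) = 2/27
Total weight = 1/12 + 2/27 = 17/108
P(Z=0 | obs) = 1/12 / 17/108 = 9/17
P(Z=1 | obs) = 2/27 / 17/108 = 8/17

P(Z=0) = 9/17, P(Z=1) = 8/17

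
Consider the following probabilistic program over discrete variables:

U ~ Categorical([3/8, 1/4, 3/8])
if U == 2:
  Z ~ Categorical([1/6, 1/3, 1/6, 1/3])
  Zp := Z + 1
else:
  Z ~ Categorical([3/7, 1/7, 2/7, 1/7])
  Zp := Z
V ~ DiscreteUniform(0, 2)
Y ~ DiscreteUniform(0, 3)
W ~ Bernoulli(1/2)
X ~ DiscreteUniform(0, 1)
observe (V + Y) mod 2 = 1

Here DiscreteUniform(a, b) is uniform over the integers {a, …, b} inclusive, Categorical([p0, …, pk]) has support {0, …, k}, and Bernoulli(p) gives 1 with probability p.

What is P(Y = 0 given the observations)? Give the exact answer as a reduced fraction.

P(Y = 0 | obs) = 1/6

Enumerate traces; 288 have nonzero weight after conditioning:
  (U=0, Z=0, V=0, Y=1, W=0, X=0) weight 3/896
  (U=0, Z=0, V=0, Y=1, W=0, X=1) weight 3/896
  (U=0, Z=0, V=0, Y=1, W=1, X=0) weight 3/896
  (U=0, Z=0, V=0, Y=1, W=1, X=1) weight 3/896
  (U=0, Z=0, V=0, Y=3, W=0, X=0) weight 3/896
  (U=0, Z=0, V=0, Y=3, W=0, X=1) weight 3/896
  (U=0, Z=0, V=0, Y=3, W=1, X=0) weight 3/896
  (U=0, Z=0, V=0, Y=3, W=1, X=1) weight 3/896
  (U=0, Z=0, V=1, Y=0, W=0, X=0) weight 3/896
  (U=0, Z=0, V=1, Y=2, W=0, X=0) weight 3/896
  … 278 more
Group by Y:
  weight(Y=0) = 1/12
  weight(Y=1) = 1/6
  weight(Y=2) = 1/12
  weight(Y=3) = 1/6
Total weight = 1/12 + 1/6 + 1/12 + 1/6 = 1/2
P(Y=0 | obs) = 1/12 / 1/2 = 1/6
P(Y=1 | obs) = 1/6 / 1/2 = 1/3
P(Y=2 | obs) = 1/12 / 1/2 = 1/6
P(Y=3 | obs) = 1/6 / 1/2 = 1/3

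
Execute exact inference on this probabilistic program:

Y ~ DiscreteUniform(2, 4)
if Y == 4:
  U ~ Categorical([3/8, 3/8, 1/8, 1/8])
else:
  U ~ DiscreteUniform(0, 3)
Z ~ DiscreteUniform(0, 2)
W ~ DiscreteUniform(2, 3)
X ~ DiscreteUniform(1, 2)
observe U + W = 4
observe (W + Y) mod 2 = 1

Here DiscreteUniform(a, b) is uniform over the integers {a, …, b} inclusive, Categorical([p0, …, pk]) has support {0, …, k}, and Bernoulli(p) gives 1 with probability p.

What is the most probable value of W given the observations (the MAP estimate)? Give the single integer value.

Enumerate traces; 18 have nonzero weight after conditioning:
  (Y=2, U=1, Z=0, W=3, X=1) weight 1/144
  (Y=2, U=1, Z=0, W=3, X=2) weight 1/144
  (Y=2, U=1, Z=1, W=3, X=1) weight 1/144
  (Y=2, U=1, Z=1, W=3, X=2) weight 1/144
  (Y=2, U=1, Z=2, W=3, X=1) weight 1/144
  (Y=2, U=1, Z=2, W=3, X=2) weight 1/144
  (Y=3, U=2, Z=0, W=2, X=1) weight 1/144
  (Y=3, U=2, Z=0, W=2, X=2) weight 1/144
  … 10 more
Group by W:
  weight(W=2) = 1/24
  weight(W=3) = 5/48
Total weight = 1/24 + 5/48 = 7/48
P(W=2 | obs) = 1/24 / 7/48 = 2/7
P(W=3 | obs) = 5/48 / 7/48 = 5/7
argmax = 3

argmax_v P(W = v | obs) = 3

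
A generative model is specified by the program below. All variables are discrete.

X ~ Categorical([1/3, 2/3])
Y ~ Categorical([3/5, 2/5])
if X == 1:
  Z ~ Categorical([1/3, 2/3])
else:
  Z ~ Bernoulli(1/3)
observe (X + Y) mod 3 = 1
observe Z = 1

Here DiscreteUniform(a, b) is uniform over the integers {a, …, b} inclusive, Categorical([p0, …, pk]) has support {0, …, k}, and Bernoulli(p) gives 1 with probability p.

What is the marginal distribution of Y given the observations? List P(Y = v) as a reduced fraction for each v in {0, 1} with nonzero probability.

Enumerate traces; 2 have nonzero weight after conditioning:
  (X=0, Y=1, Z=1) weight 2/45
  (X=1, Y=0, Z=1) weight 4/15
Group by Y:
  weight(Y=0) = 4/15
  weight(Y=1) = 2/45
Total weight = 4/15 + 2/45 = 14/45
P(Y=0 | obs) = 4/15 / 14/45 = 6/7
P(Y=1 | obs) = 2/45 / 14/45 = 1/7

P(Y=0) = 6/7, P(Y=1) = 1/7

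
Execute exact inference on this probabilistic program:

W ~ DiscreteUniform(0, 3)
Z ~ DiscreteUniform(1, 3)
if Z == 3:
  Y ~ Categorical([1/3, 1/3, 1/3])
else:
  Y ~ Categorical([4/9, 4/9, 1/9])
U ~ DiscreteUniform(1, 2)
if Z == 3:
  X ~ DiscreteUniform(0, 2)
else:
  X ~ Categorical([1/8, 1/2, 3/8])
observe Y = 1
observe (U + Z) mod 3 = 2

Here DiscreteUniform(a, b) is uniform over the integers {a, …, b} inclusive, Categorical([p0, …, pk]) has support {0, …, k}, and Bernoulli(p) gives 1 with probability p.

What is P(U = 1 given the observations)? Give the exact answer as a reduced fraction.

P(U = 1 | obs) = 4/7

Enumerate traces; 24 have nonzero weight after conditioning:
  (W=0, Z=1, Y=1, U=1, X=0) weight 1/432
  (W=0, Z=1, Y=1, U=1, X=1) weight 1/108
  (W=0, Z=1, Y=1, U=1, X=2) weight 1/144
  (W=0, Z=3, Y=1, U=2, X=0) weight 1/216
  (W=0, Z=3, Y=1, U=2, X=1) weight 1/216
  (W=0, Z=3, Y=1, U=2, X=2) weight 1/216
  (W=1, Z=1, Y=1, U=1, X=0) weight 1/432
  (W=1, Z=1, Y=1, U=1, X=1) weight 1/108
  … 16 more
Group by U:
  weight(U=1) = 2/27
  weight(U=2) = 1/18
Total weight = 2/27 + 1/18 = 7/54
P(U=1 | obs) = 2/27 / 7/54 = 4/7
P(U=2 | obs) = 1/18 / 7/54 = 3/7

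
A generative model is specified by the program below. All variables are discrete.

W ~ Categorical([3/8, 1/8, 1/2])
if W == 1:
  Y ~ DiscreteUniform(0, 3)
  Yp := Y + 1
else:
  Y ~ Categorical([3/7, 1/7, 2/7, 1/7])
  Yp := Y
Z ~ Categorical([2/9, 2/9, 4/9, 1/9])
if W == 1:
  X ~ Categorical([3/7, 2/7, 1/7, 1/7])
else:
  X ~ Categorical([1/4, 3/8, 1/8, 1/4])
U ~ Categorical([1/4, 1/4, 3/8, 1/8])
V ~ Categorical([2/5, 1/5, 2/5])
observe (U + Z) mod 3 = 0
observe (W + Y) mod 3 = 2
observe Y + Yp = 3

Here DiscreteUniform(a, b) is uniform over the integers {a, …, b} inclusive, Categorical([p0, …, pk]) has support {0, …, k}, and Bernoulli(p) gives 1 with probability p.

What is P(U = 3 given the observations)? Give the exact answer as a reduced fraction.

Enumerate traces; 72 have nonzero weight after conditioning:
  (W=1, Y=1, Z=0, X=0, U=0, V=0) weight 1/3360
  (W=1, Y=1, Z=0, X=0, U=0, V=1) weight 1/6720
  (W=1, Y=1, Z=0, X=0, U=0, V=2) weight 1/3360
  (W=1, Y=1, Z=0, X=0, U=3, V=0) weight 1/6720
  (W=1, Y=1, Z=0, X=0, U=3, V=1) weight 1/13440
  (W=1, Y=1, Z=0, X=0, U=3, V=2) weight 1/6720
  (W=1, Y=1, Z=0, X=1, U=0, V=0) weight 1/5040
  (W=1, Y=1, Z=0, X=1, U=0, V=1) weight 1/10080
  (W=1, Y=1, Z=1, X=0, U=2, V=0) weight 1/2240
  (W=1, Y=1, Z=2, X=0, U=1, V=0) weight 1/1680
  … 62 more
Group by U:
  weight(U=0) = 1/384
  weight(U=1) = 1/288
  weight(U=2) = 1/384
  weight(U=3) = 1/768
Total weight = 1/384 + 1/288 + 1/384 + 1/768 = 23/2304
P(U=0 | obs) = 1/384 / 23/2304 = 6/23
P(U=1 | obs) = 1/288 / 23/2304 = 8/23
P(U=2 | obs) = 1/384 / 23/2304 = 6/23
P(U=3 | obs) = 1/768 / 23/2304 = 3/23

P(U = 3 | obs) = 3/23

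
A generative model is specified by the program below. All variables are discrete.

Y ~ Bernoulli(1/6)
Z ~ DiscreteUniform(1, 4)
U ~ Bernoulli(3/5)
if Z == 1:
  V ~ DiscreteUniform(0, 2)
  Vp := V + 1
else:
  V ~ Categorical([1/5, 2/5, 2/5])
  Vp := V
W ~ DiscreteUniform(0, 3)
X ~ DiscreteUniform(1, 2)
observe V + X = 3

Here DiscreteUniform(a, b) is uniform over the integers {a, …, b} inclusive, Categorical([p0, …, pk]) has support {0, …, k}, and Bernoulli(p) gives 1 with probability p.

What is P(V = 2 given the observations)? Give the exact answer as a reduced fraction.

P(V = 2 | obs) = 1/2

Enumerate traces; 128 have nonzero weight after conditioning:
  (Y=0, Z=1, U=0, V=1, W=0, X=2) weight 1/288
  (Y=0, Z=1, U=0, V=1, W=1, X=2) weight 1/288
  (Y=0, Z=1, U=0, V=1, W=2, X=2) weight 1/288
  (Y=0, Z=1, U=0, V=1, W=3, X=2) weight 1/288
  (Y=0, Z=1, U=0, V=2, W=0, X=1) weight 1/288
  (Y=0, Z=1, U=0, V=2, W=1, X=1) weight 1/288
  (Y=0, Z=1, U=0, V=2, W=2, X=1) weight 1/288
  (Y=0, Z=1, U=0, V=2, W=3, X=1) weight 1/288
  … 120 more
Group by V:
  weight(V=1) = 23/120
  weight(V=2) = 23/120
Total weight = 23/120 + 23/120 = 23/60
P(V=1 | obs) = 23/120 / 23/60 = 1/2
P(V=2 | obs) = 23/120 / 23/60 = 1/2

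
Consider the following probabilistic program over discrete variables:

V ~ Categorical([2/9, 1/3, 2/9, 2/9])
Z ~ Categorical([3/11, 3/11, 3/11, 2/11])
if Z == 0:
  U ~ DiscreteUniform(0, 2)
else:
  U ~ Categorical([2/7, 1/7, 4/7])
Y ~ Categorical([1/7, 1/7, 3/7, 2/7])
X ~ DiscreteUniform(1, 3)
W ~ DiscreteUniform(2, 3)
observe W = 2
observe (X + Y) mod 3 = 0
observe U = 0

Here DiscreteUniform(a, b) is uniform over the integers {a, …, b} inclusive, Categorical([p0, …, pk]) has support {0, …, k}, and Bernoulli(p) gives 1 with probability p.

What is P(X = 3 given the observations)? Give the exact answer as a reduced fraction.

P(X = 3 | obs) = 3/7

Enumerate traces; 64 have nonzero weight after conditioning:
  (V=0, Z=0, U=0, Y=0, X=3, W=2) weight 1/2079
  (V=0, Z=0, U=0, Y=1, X=2, W=2) weight 1/2079
  (V=0, Z=0, U=0, Y=2, X=1, W=2) weight 1/693
  (V=0, Z=0, U=0, Y=3, X=3, W=2) weight 2/2079
  (V=0, Z=1, U=0, Y=0, X=3, W=2) weight 2/4851
  (V=0, Z=1, U=0, Y=1, X=2, W=2) weight 2/4851
  (V=0, Z=1, U=0, Y=2, X=1, W=2) weight 2/1617
  (V=0, Z=1, U=0, Y=3, X=3, W=2) weight 4/4851
  … 56 more
Group by X:
  weight(X=1) = 23/1078
  weight(X=2) = 23/3234
  weight(X=3) = 23/1078
Total weight = 23/1078 + 23/3234 + 23/1078 = 23/462
P(X=1 | obs) = 23/1078 / 23/462 = 3/7
P(X=2 | obs) = 23/3234 / 23/462 = 1/7
P(X=3 | obs) = 23/1078 / 23/462 = 3/7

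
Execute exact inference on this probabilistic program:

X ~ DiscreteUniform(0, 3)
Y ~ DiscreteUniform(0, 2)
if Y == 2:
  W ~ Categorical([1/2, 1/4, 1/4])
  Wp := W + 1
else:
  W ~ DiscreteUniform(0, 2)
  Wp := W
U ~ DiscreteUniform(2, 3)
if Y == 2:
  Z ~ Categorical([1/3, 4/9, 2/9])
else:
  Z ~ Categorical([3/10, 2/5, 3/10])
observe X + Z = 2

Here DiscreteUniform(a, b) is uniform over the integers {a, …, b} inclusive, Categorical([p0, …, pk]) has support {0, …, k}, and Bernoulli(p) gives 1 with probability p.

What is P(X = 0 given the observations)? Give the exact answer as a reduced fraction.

P(X = 0 | obs) = 37/135

Enumerate traces; 54 have nonzero weight after conditioning:
  (X=0, Y=0, W=0, U=2, Z=2) weight 1/240
  (X=0, Y=0, W=0, U=3, Z=2) weight 1/240
  (X=0, Y=0, W=1, U=2, Z=2) weight 1/240
  (X=0, Y=0, W=1, U=3, Z=2) weight 1/240
  (X=0, Y=0, W=2, U=2, Z=2) weight 1/240
  (X=0, Y=0, W=2, U=3, Z=2) weight 1/240
  (X=0, Y=1, W=0, U=2, Z=2) weight 1/240
  (X=0, Y=1, W=0, U=3, Z=2) weight 1/240
  (X=1, Y=0, W=0, U=2, Z=1) weight 1/180
  (X=2, Y=0, W=0, U=2, Z=0) weight 1/240
  … 44 more
Group by X:
  weight(X=0) = 37/540
  weight(X=1) = 14/135
  weight(X=2) = 7/90
Total weight = 37/540 + 14/135 + 7/90 = 1/4
P(X=0 | obs) = 37/540 / 1/4 = 37/135
P(X=1 | obs) = 14/135 / 1/4 = 56/135
P(X=2 | obs) = 7/90 / 1/4 = 14/45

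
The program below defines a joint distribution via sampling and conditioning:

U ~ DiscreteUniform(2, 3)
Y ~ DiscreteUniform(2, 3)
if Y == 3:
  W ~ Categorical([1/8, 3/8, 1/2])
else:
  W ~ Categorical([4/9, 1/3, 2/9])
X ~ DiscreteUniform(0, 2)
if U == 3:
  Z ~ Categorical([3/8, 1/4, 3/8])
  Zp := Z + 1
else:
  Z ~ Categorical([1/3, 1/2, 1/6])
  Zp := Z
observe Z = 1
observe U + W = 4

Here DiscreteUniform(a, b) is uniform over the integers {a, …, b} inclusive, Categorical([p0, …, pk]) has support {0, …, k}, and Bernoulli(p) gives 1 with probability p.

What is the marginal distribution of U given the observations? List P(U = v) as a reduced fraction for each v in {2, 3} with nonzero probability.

P(U=2) = 104/155, P(U=3) = 51/155

Enumerate traces; 12 have nonzero weight after conditioning:
  (U=2, Y=2, W=2, X=0, Z=1) weight 1/108
  (U=2, Y=2, W=2, X=1, Z=1) weight 1/108
  (U=2, Y=2, W=2, X=2, Z=1) weight 1/108
  (U=2, Y=3, W=2, X=0, Z=1) weight 1/48
  (U=2, Y=3, W=2, X=1, Z=1) weight 1/48
  (U=2, Y=3, W=2, X=2, Z=1) weight 1/48
  (U=3, Y=2, W=1, X=0, Z=1) weight 1/144
  (U=3, Y=2, W=1, X=1, Z=1) weight 1/144
  … 4 more
Group by U:
  weight(U=2) = 13/144
  weight(U=3) = 17/384
Total weight = 13/144 + 17/384 = 155/1152
P(U=2 | obs) = 13/144 / 155/1152 = 104/155
P(U=3 | obs) = 17/384 / 155/1152 = 51/155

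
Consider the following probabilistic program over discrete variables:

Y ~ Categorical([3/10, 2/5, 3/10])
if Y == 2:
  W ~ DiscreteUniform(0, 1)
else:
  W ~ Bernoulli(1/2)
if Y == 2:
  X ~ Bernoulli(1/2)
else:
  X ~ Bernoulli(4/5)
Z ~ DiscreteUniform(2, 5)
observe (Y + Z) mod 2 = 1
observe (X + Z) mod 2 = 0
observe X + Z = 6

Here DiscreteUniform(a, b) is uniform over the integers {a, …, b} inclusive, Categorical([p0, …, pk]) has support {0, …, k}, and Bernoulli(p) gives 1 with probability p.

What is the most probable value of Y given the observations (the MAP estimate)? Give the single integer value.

Enumerate traces; 4 have nonzero weight after conditioning:
  (Y=0, W=0, X=1, Z=5) weight 3/100
  (Y=0, W=1, X=1, Z=5) weight 3/100
  (Y=2, W=0, X=1, Z=5) weight 3/160
  (Y=2, W=1, X=1, Z=5) weight 3/160
Group by Y:
  weight(Y=0) = 3/50
  weight(Y=2) = 3/80
Total weight = 3/50 + 3/80 = 39/400
P(Y=0 | obs) = 3/50 / 39/400 = 8/13
P(Y=2 | obs) = 3/80 / 39/400 = 5/13
argmax = 0

argmax_v P(Y = v | obs) = 0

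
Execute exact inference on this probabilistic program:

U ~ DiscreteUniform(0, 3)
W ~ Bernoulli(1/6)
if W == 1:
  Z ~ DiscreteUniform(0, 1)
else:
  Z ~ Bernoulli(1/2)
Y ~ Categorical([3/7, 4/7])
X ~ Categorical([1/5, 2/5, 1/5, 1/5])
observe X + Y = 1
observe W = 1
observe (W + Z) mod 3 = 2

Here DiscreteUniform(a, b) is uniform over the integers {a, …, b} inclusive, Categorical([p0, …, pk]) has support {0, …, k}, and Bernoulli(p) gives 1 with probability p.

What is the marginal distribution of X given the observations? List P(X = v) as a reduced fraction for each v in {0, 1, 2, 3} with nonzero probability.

P(X=0) = 2/5, P(X=1) = 3/5

Enumerate traces; 8 have nonzero weight after conditioning:
  (U=0, W=1, Z=1, Y=0, X=1) weight 1/280
  (U=0, W=1, Z=1, Y=1, X=0) weight 1/420
  (U=1, W=1, Z=1, Y=0, X=1) weight 1/280
  (U=1, W=1, Z=1, Y=1, X=0) weight 1/420
  (U=2, W=1, Z=1, Y=0, X=1) weight 1/280
  (U=2, W=1, Z=1, Y=1, X=0) weight 1/420
  (U=3, W=1, Z=1, Y=0, X=1) weight 1/280
  (U=3, W=1, Z=1, Y=1, X=0) weight 1/420
Group by X:
  weight(X=0) = 1/105
  weight(X=1) = 1/70
Total weight = 1/105 + 1/70 = 1/42
P(X=0 | obs) = 1/105 / 1/42 = 2/5
P(X=1 | obs) = 1/70 / 1/42 = 3/5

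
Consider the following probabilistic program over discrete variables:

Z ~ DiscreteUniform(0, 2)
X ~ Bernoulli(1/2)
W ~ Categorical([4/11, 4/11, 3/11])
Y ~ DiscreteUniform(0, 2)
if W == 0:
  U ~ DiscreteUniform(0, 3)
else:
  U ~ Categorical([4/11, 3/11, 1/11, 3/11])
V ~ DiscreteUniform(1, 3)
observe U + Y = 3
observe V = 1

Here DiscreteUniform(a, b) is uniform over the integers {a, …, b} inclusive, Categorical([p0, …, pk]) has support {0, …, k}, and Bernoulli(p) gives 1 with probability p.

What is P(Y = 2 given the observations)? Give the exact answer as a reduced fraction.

P(Y = 2 | obs) = 16/41

Enumerate traces; 54 have nonzero weight after conditioning:
  (Z=0, X=0, W=0, Y=0, U=3, V=1) weight 1/594
  (Z=0, X=0, W=0, Y=1, U=2, V=1) weight 1/594
  (Z=0, X=0, W=0, Y=2, U=1, V=1) weight 1/594
  (Z=0, X=0, W=1, Y=0, U=3, V=1) weight 2/1089
  (Z=0, X=0, W=1, Y=1, U=2, V=1) weight 2/3267
  (Z=0, X=0, W=1, Y=2, U=1, V=1) weight 2/1089
  (Z=0, X=0, W=2, Y=0, U=3, V=1) weight 1/726
  (Z=0, X=0, W=2, Y=1, U=2, V=1) weight 1/2178
  … 46 more
Group by Y:
  weight(Y=0) = 32/1089
  weight(Y=1) = 2/121
  weight(Y=2) = 32/1089
Total weight = 32/1089 + 2/121 + 32/1089 = 82/1089
P(Y=0 | obs) = 32/1089 / 82/1089 = 16/41
P(Y=1 | obs) = 2/121 / 82/1089 = 9/41
P(Y=2 | obs) = 32/1089 / 82/1089 = 16/41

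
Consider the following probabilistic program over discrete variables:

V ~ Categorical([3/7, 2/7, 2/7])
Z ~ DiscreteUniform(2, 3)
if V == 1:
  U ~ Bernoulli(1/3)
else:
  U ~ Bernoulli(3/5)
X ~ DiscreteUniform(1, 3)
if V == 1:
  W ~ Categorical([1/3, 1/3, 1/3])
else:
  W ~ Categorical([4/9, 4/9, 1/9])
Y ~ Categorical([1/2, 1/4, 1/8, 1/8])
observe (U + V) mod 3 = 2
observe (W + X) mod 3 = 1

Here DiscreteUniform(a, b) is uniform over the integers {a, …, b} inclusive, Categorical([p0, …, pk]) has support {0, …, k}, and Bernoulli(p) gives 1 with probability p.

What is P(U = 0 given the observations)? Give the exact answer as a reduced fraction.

P(U = 0 | obs) = 6/11

Enumerate traces; 48 have nonzero weight after conditioning:
  (V=1, Z=2, U=1, X=1, W=0, Y=0) weight 1/378
  (V=1, Z=2, U=1, X=1, W=0, Y=1) weight 1/756
  (V=1, Z=2, U=1, X=1, W=0, Y=2) weight 1/1512
  (V=1, Z=2, U=1, X=1, W=0, Y=3) weight 1/1512
  (V=1, Z=2, U=1, X=2, W=2, Y=0) weight 1/378
  (V=1, Z=2, U=1, X=2, W=2, Y=1) weight 1/756
  (V=1, Z=2, U=1, X=2, W=2, Y=2) weight 1/1512
  (V=1, Z=2, U=1, X=2, W=2, Y=3) weight 1/1512
  (V=2, Z=2, U=0, X=1, W=0, Y=0) weight 4/945
  … 39 more
Group by U:
  weight(U=0) = 4/105
  weight(U=1) = 2/63
Total weight = 4/105 + 2/63 = 22/315
P(U=0 | obs) = 4/105 / 22/315 = 6/11
P(U=1 | obs) = 2/63 / 22/315 = 5/11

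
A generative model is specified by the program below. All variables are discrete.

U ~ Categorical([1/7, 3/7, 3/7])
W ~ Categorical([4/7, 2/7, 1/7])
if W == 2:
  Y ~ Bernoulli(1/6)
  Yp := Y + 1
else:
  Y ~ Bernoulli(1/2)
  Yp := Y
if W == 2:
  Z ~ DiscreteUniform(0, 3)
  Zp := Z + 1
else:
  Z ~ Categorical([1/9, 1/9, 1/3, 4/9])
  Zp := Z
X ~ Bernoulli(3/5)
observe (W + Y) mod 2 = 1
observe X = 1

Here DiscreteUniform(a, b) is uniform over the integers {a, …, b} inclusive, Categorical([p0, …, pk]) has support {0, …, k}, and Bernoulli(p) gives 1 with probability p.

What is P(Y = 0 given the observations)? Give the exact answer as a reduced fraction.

Enumerate traces; 36 have nonzero weight after conditioning:
  (U=0, W=0, Y=1, Z=0, X=1) weight 2/735
  (U=0, W=0, Y=1, Z=1, X=1) weight 2/735
  (U=0, W=0, Y=1, Z=2, X=1) weight 2/245
  (U=0, W=0, Y=1, Z=3, X=1) weight 8/735
  (U=0, W=1, Y=0, Z=0, X=1) weight 1/735
  (U=0, W=1, Y=0, Z=1, X=1) weight 1/735
  (U=0, W=1, Y=0, Z=2, X=1) weight 1/245
  (U=0, W=1, Y=0, Z=3, X=1) weight 4/735
  … 28 more
Group by Y:
  weight(Y=0) = 3/35
  weight(Y=1) = 13/70
Total weight = 3/35 + 13/70 = 19/70
P(Y=0 | obs) = 3/35 / 19/70 = 6/19
P(Y=1 | obs) = 13/70 / 19/70 = 13/19

P(Y = 0 | obs) = 6/19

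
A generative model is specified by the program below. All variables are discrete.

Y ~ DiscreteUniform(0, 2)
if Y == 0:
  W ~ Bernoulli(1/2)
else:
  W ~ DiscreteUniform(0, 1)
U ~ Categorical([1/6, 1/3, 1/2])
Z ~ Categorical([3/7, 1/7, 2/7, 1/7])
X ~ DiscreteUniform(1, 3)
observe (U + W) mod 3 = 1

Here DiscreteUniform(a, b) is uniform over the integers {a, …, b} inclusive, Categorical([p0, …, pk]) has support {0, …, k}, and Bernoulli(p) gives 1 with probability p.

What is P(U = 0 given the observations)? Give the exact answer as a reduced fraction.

Enumerate traces; 72 have nonzero weight after conditioning:
  (Y=0, W=0, U=1, Z=0, X=1) weight 1/126
  (Y=0, W=0, U=1, Z=0, X=2) weight 1/126
  (Y=0, W=0, U=1, Z=0, X=3) weight 1/126
  (Y=0, W=0, U=1, Z=1, X=1) weight 1/378
  (Y=0, W=0, U=1, Z=1, X=2) weight 1/378
  (Y=0, W=0, U=1, Z=1, X=3) weight 1/378
  (Y=0, W=0, U=1, Z=2, X=1) weight 1/189
  (Y=0, W=0, U=1, Z=2, X=2) weight 1/189
  (Y=0, W=1, U=0, Z=0, X=1) weight 1/252
  … 63 more
Group by U:
  weight(U=0) = 1/12
  weight(U=1) = 1/6
Total weight = 1/12 + 1/6 = 1/4
P(U=0 | obs) = 1/12 / 1/4 = 1/3
P(U=1 | obs) = 1/6 / 1/4 = 2/3

P(U = 0 | obs) = 1/3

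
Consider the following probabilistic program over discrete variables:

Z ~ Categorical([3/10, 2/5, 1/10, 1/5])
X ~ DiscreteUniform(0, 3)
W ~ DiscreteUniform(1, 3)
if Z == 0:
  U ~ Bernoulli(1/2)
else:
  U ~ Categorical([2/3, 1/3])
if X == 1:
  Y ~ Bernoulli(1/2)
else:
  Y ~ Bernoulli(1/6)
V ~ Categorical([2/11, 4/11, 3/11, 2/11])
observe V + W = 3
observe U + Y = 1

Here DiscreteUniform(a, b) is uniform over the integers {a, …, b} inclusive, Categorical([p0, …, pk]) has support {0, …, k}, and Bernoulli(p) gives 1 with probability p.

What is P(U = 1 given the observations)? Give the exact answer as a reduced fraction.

P(U = 1 | obs) = 69/106

Enumerate traces; 96 have nonzero weight after conditioning:
  (Z=0, X=0, W=1, U=0, Y=1, V=2) weight 1/1760
  (Z=0, X=0, W=1, U=1, Y=0, V=2) weight 1/352
  (Z=0, X=0, W=2, U=0, Y=1, V=1) weight 1/1320
  (Z=0, X=0, W=2, U=1, Y=0, V=1) weight 1/264
  (Z=0, X=0, W=3, U=0, Y=1, V=0) weight 1/2640
  (Z=0, X=0, W=3, U=1, Y=0, V=0) weight 1/528
  (Z=0, X=1, W=1, U=0, Y=1, V=2) weight 3/1760
  (Z=0, X=1, W=1, U=1, Y=0, V=2) weight 3/1760
  … 88 more
Group by U:
  weight(U=0) = 37/880
  weight(U=1) = 69/880
Total weight = 37/880 + 69/880 = 53/440
P(U=0 | obs) = 37/880 / 53/440 = 37/106
P(U=1 | obs) = 69/880 / 53/440 = 69/106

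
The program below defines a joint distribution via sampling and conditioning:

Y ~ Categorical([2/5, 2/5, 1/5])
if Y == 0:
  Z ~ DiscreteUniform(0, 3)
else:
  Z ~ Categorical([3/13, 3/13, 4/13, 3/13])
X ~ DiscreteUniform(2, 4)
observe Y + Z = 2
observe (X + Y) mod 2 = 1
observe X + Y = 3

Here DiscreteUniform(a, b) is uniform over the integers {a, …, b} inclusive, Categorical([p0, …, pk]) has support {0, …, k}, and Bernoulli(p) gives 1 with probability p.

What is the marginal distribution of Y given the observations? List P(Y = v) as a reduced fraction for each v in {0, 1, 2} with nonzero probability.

Enumerate traces; 2 have nonzero weight after conditioning:
  (Y=0, Z=2, X=3) weight 1/30
  (Y=1, Z=1, X=2) weight 2/65
Group by Y:
  weight(Y=0) = 1/30
  weight(Y=1) = 2/65
Total weight = 1/30 + 2/65 = 5/78
P(Y=0 | obs) = 1/30 / 5/78 = 13/25
P(Y=1 | obs) = 2/65 / 5/78 = 12/25

P(Y=0) = 13/25, P(Y=1) = 12/25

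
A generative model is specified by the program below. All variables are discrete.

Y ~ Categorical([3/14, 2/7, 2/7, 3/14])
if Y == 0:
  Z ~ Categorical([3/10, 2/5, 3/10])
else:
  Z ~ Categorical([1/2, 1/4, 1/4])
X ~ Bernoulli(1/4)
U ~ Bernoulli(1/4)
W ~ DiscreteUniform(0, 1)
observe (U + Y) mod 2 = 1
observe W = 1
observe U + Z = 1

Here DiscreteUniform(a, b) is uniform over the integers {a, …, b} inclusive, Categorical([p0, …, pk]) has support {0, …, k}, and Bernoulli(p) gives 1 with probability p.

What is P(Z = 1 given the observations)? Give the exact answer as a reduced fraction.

Enumerate traces; 8 have nonzero weight after conditioning:
  (Y=0, Z=0, X=0, U=1, W=1) weight 27/4480
  (Y=0, Z=0, X=1, U=1, W=1) weight 9/4480
  (Y=1, Z=1, X=0, U=0, W=1) weight 9/448
  (Y=1, Z=1, X=1, U=0, W=1) weight 3/448
  (Y=2, Z=0, X=0, U=1, W=1) weight 3/224
  (Y=2, Z=0, X=1, U=1, W=1) weight 1/224
  (Y=3, Z=1, X=0, U=0, W=1) weight 27/1792
  (Y=3, Z=1, X=1, U=0, W=1) weight 9/1792
Group by Z:
  weight(Z=0) = 29/1120
  weight(Z=1) = 3/64
Total weight = 29/1120 + 3/64 = 163/2240
P(Z=0 | obs) = 29/1120 / 163/2240 = 58/163
P(Z=1 | obs) = 3/64 / 163/2240 = 105/163

P(Z = 1 | obs) = 105/163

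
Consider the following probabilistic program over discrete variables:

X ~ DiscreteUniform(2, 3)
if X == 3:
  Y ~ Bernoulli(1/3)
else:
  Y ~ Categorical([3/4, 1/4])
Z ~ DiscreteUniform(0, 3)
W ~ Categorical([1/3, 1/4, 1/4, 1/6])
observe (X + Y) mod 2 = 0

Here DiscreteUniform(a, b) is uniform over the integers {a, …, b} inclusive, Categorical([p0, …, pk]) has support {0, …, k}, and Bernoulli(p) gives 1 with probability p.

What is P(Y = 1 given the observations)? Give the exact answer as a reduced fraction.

P(Y = 1 | obs) = 4/13

Enumerate traces; 32 have nonzero weight after conditioning:
  (X=2, Y=0, Z=0, W=0) weight 1/32
  (X=2, Y=0, Z=0, W=1) weight 3/128
  (X=2, Y=0, Z=0, W=2) weight 3/128
  (X=2, Y=0, Z=0, W=3) weight 1/64
  (X=2, Y=0, Z=1, W=0) weight 1/32
  (X=2, Y=0, Z=1, W=1) weight 3/128
  (X=2, Y=0, Z=1, W=2) weight 3/128
  (X=2, Y=0, Z=1, W=3) weight 1/64
  (X=3, Y=1, Z=0, W=0) weight 1/72
  … 23 more
Group by Y:
  weight(Y=0) = 3/8
  weight(Y=1) = 1/6
Total weight = 3/8 + 1/6 = 13/24
P(Y=0 | obs) = 3/8 / 13/24 = 9/13
P(Y=1 | obs) = 1/6 / 13/24 = 4/13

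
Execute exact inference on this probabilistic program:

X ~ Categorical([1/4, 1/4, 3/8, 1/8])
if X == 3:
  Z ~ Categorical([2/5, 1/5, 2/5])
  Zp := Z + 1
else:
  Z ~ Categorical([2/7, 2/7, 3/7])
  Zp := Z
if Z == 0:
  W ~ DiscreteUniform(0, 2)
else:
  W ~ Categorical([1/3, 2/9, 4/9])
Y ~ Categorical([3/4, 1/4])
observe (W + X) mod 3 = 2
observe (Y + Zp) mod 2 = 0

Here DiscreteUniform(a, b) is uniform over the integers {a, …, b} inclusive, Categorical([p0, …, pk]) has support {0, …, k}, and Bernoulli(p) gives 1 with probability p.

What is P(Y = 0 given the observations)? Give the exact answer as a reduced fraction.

Enumerate traces; 12 have nonzero weight after conditioning:
  (X=0, Z=0, W=2, Y=0) weight 1/56
  (X=0, Z=1, W=2, Y=1) weight 1/126
  (X=0, Z=2, W=2, Y=0) weight 1/28
  (X=1, Z=0, W=1, Y=0) weight 1/56
  (X=1, Z=1, W=1, Y=1) weight 1/252
  (X=1, Z=2, W=1, Y=0) weight 1/56
  (X=2, Z=0, W=0, Y=0) weight 3/112
  (X=2, Z=1, W=0, Y=1) weight 1/112
  … 4 more
Group by Y:
  weight(Y=0) = 79/480
  weight(Y=1) = 11/360
Total weight = 79/480 + 11/360 = 281/1440
P(Y=0 | obs) = 79/480 / 281/1440 = 237/281
P(Y=1 | obs) = 11/360 / 281/1440 = 44/281

P(Y = 0 | obs) = 237/281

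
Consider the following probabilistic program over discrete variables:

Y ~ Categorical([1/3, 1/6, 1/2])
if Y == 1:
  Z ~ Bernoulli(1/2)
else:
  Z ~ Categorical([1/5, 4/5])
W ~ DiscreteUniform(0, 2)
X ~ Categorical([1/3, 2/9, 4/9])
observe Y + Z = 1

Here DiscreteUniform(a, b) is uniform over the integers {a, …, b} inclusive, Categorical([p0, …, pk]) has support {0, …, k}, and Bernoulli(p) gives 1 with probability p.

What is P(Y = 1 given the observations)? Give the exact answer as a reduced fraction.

P(Y = 1 | obs) = 5/21

Enumerate traces; 18 have nonzero weight after conditioning:
  (Y=0, Z=1, W=0, X=0) weight 4/135
  (Y=0, Z=1, W=0, X=1) weight 8/405
  (Y=0, Z=1, W=0, X=2) weight 16/405
  (Y=0, Z=1, W=1, X=0) weight 4/135
  (Y=0, Z=1, W=1, X=1) weight 8/405
  (Y=0, Z=1, W=1, X=2) weight 16/405
  (Y=0, Z=1, W=2, X=0) weight 4/135
  (Y=0, Z=1, W=2, X=1) weight 8/405
  (Y=1, Z=0, W=0, X=0) weight 1/108
  … 9 more
Group by Y:
  weight(Y=0) = 4/15
  weight(Y=1) = 1/12
Total weight = 4/15 + 1/12 = 7/20
P(Y=0 | obs) = 4/15 / 7/20 = 16/21
P(Y=1 | obs) = 1/12 / 7/20 = 5/21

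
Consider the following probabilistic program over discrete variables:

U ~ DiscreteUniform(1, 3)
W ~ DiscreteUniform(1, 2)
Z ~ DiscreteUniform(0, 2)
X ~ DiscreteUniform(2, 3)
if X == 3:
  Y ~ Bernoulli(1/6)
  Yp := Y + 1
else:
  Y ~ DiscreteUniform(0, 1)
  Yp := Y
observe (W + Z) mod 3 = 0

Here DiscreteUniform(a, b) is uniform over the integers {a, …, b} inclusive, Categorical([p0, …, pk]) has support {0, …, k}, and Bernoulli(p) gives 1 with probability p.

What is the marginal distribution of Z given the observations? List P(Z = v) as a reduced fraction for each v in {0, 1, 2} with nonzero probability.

Enumerate traces; 24 have nonzero weight after conditioning:
  (U=1, W=1, Z=2, X=2, Y=0) weight 1/72
  (U=1, W=1, Z=2, X=2, Y=1) weight 1/72
  (U=1, W=1, Z=2, X=3, Y=0) weight 5/216
  (U=1, W=1, Z=2, X=3, Y=1) weight 1/216
  (U=1, W=2, Z=1, X=2, Y=0) weight 1/72
  (U=1, W=2, Z=1, X=2, Y=1) weight 1/72
  (U=1, W=2, Z=1, X=3, Y=0) weight 5/216
  (U=1, W=2, Z=1, X=3, Y=1) weight 1/216
  … 16 more
Group by Z:
  weight(Z=1) = 1/6
  weight(Z=2) = 1/6
Total weight = 1/6 + 1/6 = 1/3
P(Z=1 | obs) = 1/6 / 1/3 = 1/2
P(Z=2 | obs) = 1/6 / 1/3 = 1/2

P(Z=1) = 1/2, P(Z=2) = 1/2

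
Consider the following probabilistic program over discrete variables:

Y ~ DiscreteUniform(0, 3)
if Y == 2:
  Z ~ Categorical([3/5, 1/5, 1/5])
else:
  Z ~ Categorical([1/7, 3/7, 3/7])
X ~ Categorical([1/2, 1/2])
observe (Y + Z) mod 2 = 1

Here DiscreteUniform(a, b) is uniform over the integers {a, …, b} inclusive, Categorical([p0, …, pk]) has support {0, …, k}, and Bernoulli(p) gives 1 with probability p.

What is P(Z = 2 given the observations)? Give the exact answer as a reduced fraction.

P(Z = 2 | obs) = 15/31

Enumerate traces; 12 have nonzero weight after conditioning:
  (Y=0, Z=1, X=0) weight 3/56
  (Y=0, Z=1, X=1) weight 3/56
  (Y=1, Z=0, X=0) weight 1/56
  (Y=1, Z=0, X=1) weight 1/56
  (Y=1, Z=2, X=0) weight 3/56
  (Y=1, Z=2, X=1) weight 3/56
  (Y=2, Z=1, X=0) weight 1/40
  (Y=2, Z=1, X=1) weight 1/40
  … 4 more
Group by Z:
  weight(Z=0) = 1/14
  weight(Z=1) = 11/70
  weight(Z=2) = 3/14
Total weight = 1/14 + 11/70 + 3/14 = 31/70
P(Z=0 | obs) = 1/14 / 31/70 = 5/31
P(Z=1 | obs) = 11/70 / 31/70 = 11/31
P(Z=2 | obs) = 3/14 / 31/70 = 15/31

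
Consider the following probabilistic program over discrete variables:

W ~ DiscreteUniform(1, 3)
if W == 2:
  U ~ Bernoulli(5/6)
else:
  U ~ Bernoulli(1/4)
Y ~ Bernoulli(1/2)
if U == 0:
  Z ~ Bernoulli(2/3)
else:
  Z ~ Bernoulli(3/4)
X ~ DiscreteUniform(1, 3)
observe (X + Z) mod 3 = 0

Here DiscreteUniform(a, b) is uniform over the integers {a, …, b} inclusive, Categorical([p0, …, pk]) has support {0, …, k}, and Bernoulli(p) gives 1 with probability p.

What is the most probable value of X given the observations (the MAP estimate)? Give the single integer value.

Enumerate traces; 24 have nonzero weight after conditioning:
  (W=1, U=0, Y=0, Z=0, X=3) weight 1/72
  (W=1, U=0, Y=0, Z=1, X=2) weight 1/36
  (W=1, U=0, Y=1, Z=0, X=3) weight 1/72
  (W=1, U=0, Y=1, Z=1, X=2) weight 1/36
  (W=1, U=1, Y=0, Z=0, X=3) weight 1/288
  (W=1, U=1, Y=0, Z=1, X=2) weight 1/96
  (W=1, U=1, Y=1, Z=0, X=3) weight 1/288
  (W=1, U=1, Y=1, Z=1, X=2) weight 1/96
  … 16 more
Group by X:
  weight(X=2) = 19/81
  weight(X=3) = 8/81
Total weight = 19/81 + 8/81 = 1/3
P(X=2 | obs) = 19/81 / 1/3 = 19/27
P(X=3 | obs) = 8/81 / 1/3 = 8/27
argmax = 2

argmax_v P(X = v | obs) = 2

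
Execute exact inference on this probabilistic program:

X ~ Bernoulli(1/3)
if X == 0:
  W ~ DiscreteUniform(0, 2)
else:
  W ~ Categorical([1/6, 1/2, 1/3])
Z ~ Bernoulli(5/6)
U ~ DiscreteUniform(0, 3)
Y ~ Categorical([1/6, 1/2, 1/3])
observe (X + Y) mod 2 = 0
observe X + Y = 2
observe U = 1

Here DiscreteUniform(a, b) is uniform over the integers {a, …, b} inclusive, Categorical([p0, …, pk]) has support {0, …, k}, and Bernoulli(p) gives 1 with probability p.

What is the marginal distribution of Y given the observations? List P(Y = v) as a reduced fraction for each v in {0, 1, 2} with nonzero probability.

Enumerate traces; 12 have nonzero weight after conditioning:
  (X=0, W=0, Z=0, U=1, Y=2) weight 1/324
  (X=0, W=0, Z=1, U=1, Y=2) weight 5/324
  (X=0, W=1, Z=0, U=1, Y=2) weight 1/324
  (X=0, W=1, Z=1, U=1, Y=2) weight 5/324
  (X=0, W=2, Z=0, U=1, Y=2) weight 1/324
  (X=0, W=2, Z=1, U=1, Y=2) weight 5/324
  (X=1, W=0, Z=0, U=1, Y=1) weight 1/864
  (X=1, W=0, Z=1, U=1, Y=1) weight 5/864
  … 4 more
Group by Y:
  weight(Y=1) = 1/24
  weight(Y=2) = 1/18
Total weight = 1/24 + 1/18 = 7/72
P(Y=1 | obs) = 1/24 / 7/72 = 3/7
P(Y=2 | obs) = 1/18 / 7/72 = 4/7

P(Y=1) = 3/7, P(Y=2) = 4/7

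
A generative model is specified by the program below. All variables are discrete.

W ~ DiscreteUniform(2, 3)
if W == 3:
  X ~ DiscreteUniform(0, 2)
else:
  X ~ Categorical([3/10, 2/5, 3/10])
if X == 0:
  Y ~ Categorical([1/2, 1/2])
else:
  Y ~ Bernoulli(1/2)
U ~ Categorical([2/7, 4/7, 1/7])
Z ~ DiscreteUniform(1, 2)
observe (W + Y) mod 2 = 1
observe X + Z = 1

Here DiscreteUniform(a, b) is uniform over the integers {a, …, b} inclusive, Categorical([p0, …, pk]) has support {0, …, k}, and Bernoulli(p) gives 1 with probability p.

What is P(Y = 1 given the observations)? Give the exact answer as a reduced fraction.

P(Y = 1 | obs) = 9/19

Enumerate traces; 6 have nonzero weight after conditioning:
  (W=2, X=0, Y=1, U=0, Z=1) weight 3/280
  (W=2, X=0, Y=1, U=1, Z=1) weight 3/140
  (W=2, X=0, Y=1, U=2, Z=1) weight 3/560
  (W=3, X=0, Y=0, U=0, Z=1) weight 1/84
  (W=3, X=0, Y=0, U=1, Z=1) weight 1/42
  (W=3, X=0, Y=0, U=2, Z=1) weight 1/168
Group by Y:
  weight(Y=0) = 1/24
  weight(Y=1) = 3/80
Total weight = 1/24 + 3/80 = 19/240
P(Y=0 | obs) = 1/24 / 19/240 = 10/19
P(Y=1 | obs) = 3/80 / 19/240 = 9/19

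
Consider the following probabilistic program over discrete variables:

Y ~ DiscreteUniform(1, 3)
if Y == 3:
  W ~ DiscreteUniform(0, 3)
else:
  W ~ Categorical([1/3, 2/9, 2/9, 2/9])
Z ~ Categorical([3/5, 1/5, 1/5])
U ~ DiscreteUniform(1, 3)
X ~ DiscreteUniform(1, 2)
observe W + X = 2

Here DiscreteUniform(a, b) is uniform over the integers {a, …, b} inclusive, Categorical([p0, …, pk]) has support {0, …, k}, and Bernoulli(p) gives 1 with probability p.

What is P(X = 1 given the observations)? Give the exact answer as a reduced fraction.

Enumerate traces; 54 have nonzero weight after conditioning:
  (Y=1, W=0, Z=0, U=1, X=2) weight 1/90
  (Y=1, W=0, Z=0, U=2, X=2) weight 1/90
  (Y=1, W=0, Z=0, U=3, X=2) weight 1/90
  (Y=1, W=0, Z=1, U=1, X=2) weight 1/270
  (Y=1, W=0, Z=1, U=2, X=2) weight 1/270
  (Y=1, W=0, Z=1, U=3, X=2) weight 1/270
  (Y=1, W=0, Z=2, U=1, X=2) weight 1/270
  (Y=1, W=0, Z=2, U=2, X=2) weight 1/270
  (Y=1, W=1, Z=0, U=1, X=1) weight 1/135
  … 45 more
Group by X:
  weight(X=1) = 25/216
  weight(X=2) = 11/72
Total weight = 25/216 + 11/72 = 29/108
P(X=1 | obs) = 25/216 / 29/108 = 25/58
P(X=2 | obs) = 11/72 / 29/108 = 33/58

P(X = 1 | obs) = 25/58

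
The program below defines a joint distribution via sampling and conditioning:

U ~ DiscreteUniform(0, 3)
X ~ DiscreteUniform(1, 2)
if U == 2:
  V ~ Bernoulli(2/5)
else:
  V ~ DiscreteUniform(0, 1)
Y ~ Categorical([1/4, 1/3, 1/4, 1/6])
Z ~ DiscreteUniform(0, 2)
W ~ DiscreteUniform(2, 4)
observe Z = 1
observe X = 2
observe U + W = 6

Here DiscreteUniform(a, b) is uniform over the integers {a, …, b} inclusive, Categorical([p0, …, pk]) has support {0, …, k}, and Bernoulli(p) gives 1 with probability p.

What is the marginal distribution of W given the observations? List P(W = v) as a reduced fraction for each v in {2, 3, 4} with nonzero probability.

Enumerate traces; 16 have nonzero weight after conditioning:
  (U=2, X=2, V=0, Y=0, Z=1, W=4) weight 1/480
  (U=2, X=2, V=0, Y=1, Z=1, W=4) weight 1/360
  (U=2, X=2, V=0, Y=2, Z=1, W=4) weight 1/480
  (U=2, X=2, V=0, Y=3, Z=1, W=4) weight 1/720
  (U=2, X=2, V=1, Y=0, Z=1, W=4) weight 1/720
  (U=2, X=2, V=1, Y=1, Z=1, W=4) weight 1/540
  (U=2, X=2, V=1, Y=2, Z=1, W=4) weight 1/720
  (U=2, X=2, V=1, Y=3, Z=1, W=4) weight 1/1080
  (U=3, X=2, V=0, Y=0, Z=1, W=3) weight 1/576
  … 7 more
Group by W:
  weight(W=3) = 1/72
  weight(W=4) = 1/72
Total weight = 1/72 + 1/72 = 1/36
P(W=3 | obs) = 1/72 / 1/36 = 1/2
P(W=4 | obs) = 1/72 / 1/36 = 1/2

P(W=3) = 1/2, P(W=4) = 1/2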